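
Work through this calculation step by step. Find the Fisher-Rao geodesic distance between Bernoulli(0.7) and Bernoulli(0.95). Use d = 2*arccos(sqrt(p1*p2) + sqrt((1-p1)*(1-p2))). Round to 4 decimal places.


Geodesic distance on Bernoulli manifold:
d(p1,p2) = 2*arccos(sqrt(p1*p2) + sqrt((1-p1)*(1-p2))).
sqrt(p1*p2) = sqrt(0.7*0.95) = 0.815475.
sqrt((1-p1)*(1-p2)) = sqrt(0.3*0.05) = 0.122474.
arg = 0.815475 + 0.122474 = 0.93795.
d = 2*arccos(0.93795) = 0.7083

0.7083


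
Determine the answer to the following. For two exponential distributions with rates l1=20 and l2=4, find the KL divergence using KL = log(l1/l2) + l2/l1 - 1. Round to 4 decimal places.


KL divergence for exponential family:
KL = log(l1/l2) + l2/l1 - 1.
log(20/4) = 1.609438.
4/20 = 0.2.
KL = 1.609438 + 0.2 - 1 = 0.8094

0.8094


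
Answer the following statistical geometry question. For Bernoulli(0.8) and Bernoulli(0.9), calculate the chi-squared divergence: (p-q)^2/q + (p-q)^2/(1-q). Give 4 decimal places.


Chi-squared divergence between Bernoulli distributions:
chi^2 = (p-q)^2/q + (p-q)^2/(1-q).
p = 0.8, q = 0.9, p-q = -0.1.
(p-q)^2 = 0.01.
term1 = 0.01/0.9 = 0.011111.
term2 = 0.01/0.1 = 0.1.
chi^2 = 0.011111 + 0.1 = 0.1111

0.1111


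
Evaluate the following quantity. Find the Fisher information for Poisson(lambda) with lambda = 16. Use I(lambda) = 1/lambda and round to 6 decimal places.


Fisher information for Poisson: I(lambda) = 1/lambda.
lambda = 16.
I(lambda) = 1/16 = 0.062500

0.062500


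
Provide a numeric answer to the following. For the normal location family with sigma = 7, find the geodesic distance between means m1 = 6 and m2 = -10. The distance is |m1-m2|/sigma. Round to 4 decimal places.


On the fixed-variance normal subfamily, geodesic distance = |m1-m2|/sigma.
|6 - -10| = 16.
sigma = 7.
d = 16/7 = 2.2857

2.2857


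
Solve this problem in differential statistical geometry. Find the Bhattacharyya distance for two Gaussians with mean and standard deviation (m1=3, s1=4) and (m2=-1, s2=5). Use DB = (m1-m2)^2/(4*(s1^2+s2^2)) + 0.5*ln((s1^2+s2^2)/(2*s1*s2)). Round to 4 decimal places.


Bhattacharyya distance between two Gaussians:
DB = (m1-m2)^2/(4*(s1^2+s2^2)) + (1/2)*ln((s1^2+s2^2)/(2*s1*s2)).
(m1-m2)^2 = (4)^2 = 16.
s1^2+s2^2 = 16 + 25 = 41.
term1 = 16/164 = 0.097561.
term2 = 0.5*ln(41/40.0) = 0.012346.
DB = 0.097561 + 0.012346 = 0.1099

0.1099


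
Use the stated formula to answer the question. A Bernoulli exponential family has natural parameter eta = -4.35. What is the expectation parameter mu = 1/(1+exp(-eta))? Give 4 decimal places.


Dual coordinate (expectation parameter) for Bernoulli:
mu = 1/(1+exp(-eta)).
eta = -4.35.
exp(-eta) = exp(4.35) = 77.478463.
mu = 1/(1+77.478463) = 0.0127

0.0127


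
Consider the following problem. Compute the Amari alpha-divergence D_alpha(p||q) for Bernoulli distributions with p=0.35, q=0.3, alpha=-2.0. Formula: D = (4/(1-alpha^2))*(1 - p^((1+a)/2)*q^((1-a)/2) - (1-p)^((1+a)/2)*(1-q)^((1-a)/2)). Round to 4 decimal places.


Amari alpha-divergence:
D = (4/(1-alpha^2))*(1 - p^((1+a)/2)*q^((1-a)/2) - (1-p)^((1+a)/2)*(1-q)^((1-a)/2)).
alpha = -2.0, p = 0.35, q = 0.3.
e1 = (1+alpha)/2 = -0.5, e2 = (1-alpha)/2 = 1.5.
t1 = p^e1 * q^e2 = 0.35^-0.5 * 0.3^1.5 = 0.277746.
t2 = (1-p)^e1 * (1-q)^e2 = 0.65^-0.5 * 0.7^1.5 = 0.726424.
4/(1-alpha^2) = -1.333333.
D = -1.333333*(1 - 0.277746 - 0.726424) = 0.0056

0.0056


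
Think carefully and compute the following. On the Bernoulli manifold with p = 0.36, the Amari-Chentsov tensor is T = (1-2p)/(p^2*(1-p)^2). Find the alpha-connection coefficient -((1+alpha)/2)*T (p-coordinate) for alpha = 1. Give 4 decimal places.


Skewness (Amari-Chentsov) tensor: T = (1-2p)/(p^2*(1-p)^2).
p = 0.36, 1-2p = 0.28, p^2 = 0.1296, (1-p)^2 = 0.4096.
T = 0.28/(0.1296 * 0.4096) = 5.274643.
In the p-coordinate, Gamma^(alpha) = Gamma^(0) - (alpha/2)*T with Gamma^(0) = (1/2)*g'(p) = -T/2,
so Gamma^(alpha) = -((1+alpha)/2)*T.
alpha = 1, -(1+alpha)/2 = -1.0.
Gamma = -1.0 * 5.274643 = -5.2746

-5.2746


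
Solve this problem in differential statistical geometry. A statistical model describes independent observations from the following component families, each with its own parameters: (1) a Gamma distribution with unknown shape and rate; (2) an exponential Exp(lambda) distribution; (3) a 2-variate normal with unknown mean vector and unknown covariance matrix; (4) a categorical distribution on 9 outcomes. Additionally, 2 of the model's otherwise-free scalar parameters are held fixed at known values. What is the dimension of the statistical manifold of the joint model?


The dimension of a statistical manifold equals the number of free
(independent) real parameters of the model. For a product of independent
blocks the parameter counts add.
- Gamma (shape, rate): 2.
- exponential (lambda): 1.
- 2-variate normal: 2 (mean) + 2*3/2 = 3 (symmetric covariance) = 5.
- categorical on 9 outcomes (probabilities sum to 1): 9-1 = 8.
Total = 2 + 1 + 5 + 8 = 16.
2 parameter(s) fixed at known values: 16 - 2 = 14.
Dimension = 14

14


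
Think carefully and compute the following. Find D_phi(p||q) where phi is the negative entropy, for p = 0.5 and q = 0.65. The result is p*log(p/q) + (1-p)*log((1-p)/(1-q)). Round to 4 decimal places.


Bregman divergence with negative entropy generator:
D = p*log(p/q) + (1-p)*log((1-p)/(1-q)).
p = 0.5, q = 0.65.
p*log(p/q) = 0.5*log(0.5/0.65) = -0.131182.
(1-p)*log((1-p)/(1-q)) = 0.5*log(0.5/0.35) = 0.178337.
D = -0.131182 + 0.178337 = 0.0472

0.0472


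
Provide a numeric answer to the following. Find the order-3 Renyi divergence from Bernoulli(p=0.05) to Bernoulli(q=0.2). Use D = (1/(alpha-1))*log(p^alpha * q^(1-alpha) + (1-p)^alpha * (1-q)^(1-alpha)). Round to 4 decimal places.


Renyi divergence of order alpha between Bernoulli distributions:
D = (1/(alpha-1))*log(p^alpha * q^(1-alpha) + (1-p)^alpha * (1-q)^(1-alpha)).
alpha = 3, p = 0.05, q = 0.2.
p^alpha * q^(1-alpha) = 0.05^3 * 0.2^-2 = 0.003125.
(1-p)^alpha * (1-q)^(1-alpha) = 0.95^3 * 0.8^-2 = 1.339648.
sum = 0.003125 + 1.339648 = 1.342773.
D = (1/2)*log(1.342773) = 0.1474

0.1474


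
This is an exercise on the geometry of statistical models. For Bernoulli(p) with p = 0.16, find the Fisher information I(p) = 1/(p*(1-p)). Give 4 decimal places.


For Bernoulli(p), Fisher information is I(p) = 1/(p*(1-p)).
p = 0.16, 1-p = 0.84.
p*(1-p) = 0.1344.
I(p) = 1/0.1344 = 7.4405

7.4405


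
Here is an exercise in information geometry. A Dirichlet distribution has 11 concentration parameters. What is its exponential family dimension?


Exponential family dimension calculation:
Dirichlet with 11 components has 11 natural parameters.

11


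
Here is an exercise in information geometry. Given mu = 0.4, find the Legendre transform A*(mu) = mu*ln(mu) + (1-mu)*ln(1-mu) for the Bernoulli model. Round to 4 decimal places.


Legendre transform for Bernoulli:
A*(mu) = mu*log(mu) + (1-mu)*log(1-mu).
mu = 0.4, 1-mu = 0.6.
mu*log(mu) = 0.4*log(0.4) = -0.366516.
(1-mu)*log(1-mu) = 0.6*log(0.6) = -0.306495.
A* = -0.366516 + -0.306495 = -0.6730

-0.6730


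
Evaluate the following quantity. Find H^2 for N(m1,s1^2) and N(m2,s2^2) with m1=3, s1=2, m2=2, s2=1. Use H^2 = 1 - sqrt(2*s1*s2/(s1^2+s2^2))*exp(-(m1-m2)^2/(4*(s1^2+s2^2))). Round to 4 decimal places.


Squared Hellinger distance for Gaussians:
H^2 = 1 - sqrt(2*s1*s2/(s1^2+s2^2)) * exp(-(m1-m2)^2/(4*(s1^2+s2^2))).
s1^2 = 4, s2^2 = 1, s1^2+s2^2 = 5.
sqrt(2*2*1/(5)) = 0.894427.
(m1-m2)^2 = (1)^2 = 1.
exp(-1/(4*5)) = exp(-0.05) = 0.951229.
H^2 = 1 - 0.894427*0.951229 = 0.1492

0.1492


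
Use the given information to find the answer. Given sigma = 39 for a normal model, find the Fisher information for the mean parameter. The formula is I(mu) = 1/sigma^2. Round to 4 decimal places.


The Fisher information for the mean of a normal distribution is I(mu) = 1/sigma^2.
sigma = 39, so sigma^2 = 1521.
I(mu) = 1/1521 = 0.0007

0.0007


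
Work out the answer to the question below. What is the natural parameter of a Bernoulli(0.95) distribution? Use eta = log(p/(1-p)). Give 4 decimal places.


Natural parameter for Bernoulli: eta = log(p/(1-p)).
p = 0.95, 1-p = 0.05.
p/(1-p) = 19.0.
eta = log(19.0) = 2.9444

2.9444


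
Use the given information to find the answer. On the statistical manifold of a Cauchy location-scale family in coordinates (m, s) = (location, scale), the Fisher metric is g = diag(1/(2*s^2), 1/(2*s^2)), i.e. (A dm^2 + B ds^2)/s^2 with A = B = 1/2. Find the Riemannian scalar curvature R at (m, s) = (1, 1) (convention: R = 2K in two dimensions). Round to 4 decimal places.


The metric has the form g = (A dm^2 + B ds^2)/s^2 with A = 1/2, B = 1/2.
Substitute u = sqrt(A/B)*m: g = B*(du^2 + ds^2)/s^2, i.e. B times the
Poincare upper half-plane metric, which has constant Gaussian curvature -1.
Scaling a 2D metric by a constant c divides the Gaussian curvature by c,
so K = -1/B = -1/(1/2) = -2.0000 everywhere (the point (m, s) = (1, 1) is irrelevant:
the curvature is constant).
Scalar curvature in dimension 2: R = 2K = -2/(1/2) = -4.0000.

-4.0000


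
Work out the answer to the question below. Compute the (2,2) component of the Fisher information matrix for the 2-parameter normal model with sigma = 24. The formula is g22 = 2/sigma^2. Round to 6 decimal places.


For the 2-parameter normal family, the Fisher metric has:
  g11 = 1/sigma^2, g22 = 2/sigma^2.
sigma = 24, sigma^2 = 576.
g22 = 0.003472

0.003472


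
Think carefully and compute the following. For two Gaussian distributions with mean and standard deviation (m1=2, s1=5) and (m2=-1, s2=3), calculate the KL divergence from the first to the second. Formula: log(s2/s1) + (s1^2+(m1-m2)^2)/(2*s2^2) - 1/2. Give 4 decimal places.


KL divergence between normal distributions:
KL = log(s2/s1) + (s1^2 + (m1-m2)^2)/(2*s2^2) - 1/2.
log(3/5) = -0.510826.
(5^2 + (2--1)^2)/(2*3^2) = (25 + 9)/18 = 1.888889.
KL = -0.510826 + 1.888889 - 0.5 = 0.8781

0.8781


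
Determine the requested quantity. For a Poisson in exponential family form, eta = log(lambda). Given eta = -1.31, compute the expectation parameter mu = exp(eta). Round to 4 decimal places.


Expectation parameter for Poisson exponential family:
mu = exp(eta).
eta = -1.31.
mu = exp(-1.31) = 0.2698

0.2698


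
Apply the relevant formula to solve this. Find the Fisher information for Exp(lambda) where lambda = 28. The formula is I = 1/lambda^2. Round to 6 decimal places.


Fisher information for exponential: I(lambda) = 1/lambda^2.
lambda = 28, lambda^2 = 784.
I = 1/784 = 0.001276

0.001276


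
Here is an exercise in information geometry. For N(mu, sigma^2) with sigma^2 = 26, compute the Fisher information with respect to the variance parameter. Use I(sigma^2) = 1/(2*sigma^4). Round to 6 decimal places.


Fisher information for variance: I(sigma^2) = 1/(2*sigma^4).
sigma^2 = 26, so sigma^4 = 676.
I = 1/(2*676) = 1/1352 = 0.000740

0.000740


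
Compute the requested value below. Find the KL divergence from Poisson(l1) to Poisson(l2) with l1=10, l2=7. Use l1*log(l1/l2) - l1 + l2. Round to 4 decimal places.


KL divergence for Poisson:
KL = l1*log(l1/l2) - l1 + l2.
l1 = 10, l2 = 7.
log(10/7) = 0.356675.
l1*log(l1/l2) = 10 * 0.356675 = 3.566749.
KL = 3.566749 - 10 + 7 = 0.5667

0.5667


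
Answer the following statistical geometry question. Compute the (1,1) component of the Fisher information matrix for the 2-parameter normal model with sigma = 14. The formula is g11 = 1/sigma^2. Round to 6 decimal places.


For the 2-parameter normal family, the Fisher metric has:
  g11 = 1/sigma^2, g22 = 2/sigma^2.
sigma = 14, sigma^2 = 196.
g11 = 0.005102

0.005102


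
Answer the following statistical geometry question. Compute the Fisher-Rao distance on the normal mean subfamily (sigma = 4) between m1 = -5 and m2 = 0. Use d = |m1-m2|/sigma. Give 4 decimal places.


On the fixed-variance normal subfamily, geodesic distance = |m1-m2|/sigma.
|-5 - 0| = 5.
sigma = 4.
d = 5/4 = 1.2500

1.2500


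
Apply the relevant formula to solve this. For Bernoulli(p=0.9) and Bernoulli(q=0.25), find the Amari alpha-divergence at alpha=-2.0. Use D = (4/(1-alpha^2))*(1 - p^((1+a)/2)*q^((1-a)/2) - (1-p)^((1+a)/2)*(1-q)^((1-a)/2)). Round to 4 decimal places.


Amari alpha-divergence:
D = (4/(1-alpha^2))*(1 - p^((1+a)/2)*q^((1-a)/2) - (1-p)^((1+a)/2)*(1-q)^((1-a)/2)).
alpha = -2.0, p = 0.9, q = 0.25.
e1 = (1+alpha)/2 = -0.5, e2 = (1-alpha)/2 = 1.5.
t1 = p^e1 * q^e2 = 0.9^-0.5 * 0.25^1.5 = 0.131762.
t2 = (1-p)^e1 * (1-q)^e2 = 0.1^-0.5 * 0.75^1.5 = 2.05396.
4/(1-alpha^2) = -1.333333.
D = -1.333333*(1 - 0.131762 - 2.05396) = 1.5810

1.5810


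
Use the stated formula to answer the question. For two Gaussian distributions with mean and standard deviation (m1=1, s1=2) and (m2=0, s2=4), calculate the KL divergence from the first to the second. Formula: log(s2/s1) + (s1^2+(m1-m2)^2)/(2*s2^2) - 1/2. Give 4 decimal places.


KL divergence between normal distributions:
KL = log(s2/s1) + (s1^2 + (m1-m2)^2)/(2*s2^2) - 1/2.
log(4/2) = 0.693147.
(2^2 + (1-0)^2)/(2*4^2) = (4 + 1)/32 = 0.15625.
KL = 0.693147 + 0.15625 - 0.5 = 0.3494

0.3494


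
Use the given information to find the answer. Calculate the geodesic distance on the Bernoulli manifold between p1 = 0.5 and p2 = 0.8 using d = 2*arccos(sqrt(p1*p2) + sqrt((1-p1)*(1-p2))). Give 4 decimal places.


Geodesic distance on Bernoulli manifold:
d(p1,p2) = 2*arccos(sqrt(p1*p2) + sqrt((1-p1)*(1-p2))).
sqrt(p1*p2) = sqrt(0.5*0.8) = 0.632456.
sqrt((1-p1)*(1-p2)) = sqrt(0.5*0.2) = 0.316228.
arg = 0.632456 + 0.316228 = 0.948683.
d = 2*arccos(0.948683) = 0.6435

0.6435


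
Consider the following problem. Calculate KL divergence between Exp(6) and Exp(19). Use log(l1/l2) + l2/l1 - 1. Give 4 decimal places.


KL divergence for exponential family:
KL = log(l1/l2) + l2/l1 - 1.
log(6/19) = -1.15268.
19/6 = 3.166667.
KL = -1.15268 + 3.166667 - 1 = 1.0140

1.0140


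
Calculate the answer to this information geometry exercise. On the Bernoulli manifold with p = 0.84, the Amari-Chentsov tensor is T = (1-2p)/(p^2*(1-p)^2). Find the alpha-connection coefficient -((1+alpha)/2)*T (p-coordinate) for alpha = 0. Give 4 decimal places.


Skewness (Amari-Chentsov) tensor: T = (1-2p)/(p^2*(1-p)^2).
p = 0.84, 1-2p = -0.68, p^2 = 0.7056, (1-p)^2 = 0.0256.
T = -0.68/(0.7056 * 0.0256) = -37.645266.
In the p-coordinate, Gamma^(alpha) = Gamma^(0) - (alpha/2)*T with Gamma^(0) = (1/2)*g'(p) = -T/2,
so Gamma^(alpha) = -((1+alpha)/2)*T.
alpha = 0, -(1+alpha)/2 = -0.5.
Gamma = -0.5 * -37.645266 = 18.8226

18.8226


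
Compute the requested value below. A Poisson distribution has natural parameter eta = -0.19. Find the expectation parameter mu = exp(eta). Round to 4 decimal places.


Expectation parameter for Poisson exponential family:
mu = exp(eta).
eta = -0.19.
mu = exp(-0.19) = 0.8270

0.8270


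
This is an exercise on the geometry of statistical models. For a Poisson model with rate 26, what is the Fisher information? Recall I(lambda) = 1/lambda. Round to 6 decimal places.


Fisher information for Poisson: I(lambda) = 1/lambda.
lambda = 26.
I(lambda) = 1/26 = 0.038462

0.038462


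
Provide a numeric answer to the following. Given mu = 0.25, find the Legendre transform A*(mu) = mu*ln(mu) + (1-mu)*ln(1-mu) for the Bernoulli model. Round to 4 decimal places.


Legendre transform for Bernoulli:
A*(mu) = mu*log(mu) + (1-mu)*log(1-mu).
mu = 0.25, 1-mu = 0.75.
mu*log(mu) = 0.25*log(0.25) = -0.346574.
(1-mu)*log(1-mu) = 0.75*log(0.75) = -0.215762.
A* = -0.346574 + -0.215762 = -0.5623

-0.5623


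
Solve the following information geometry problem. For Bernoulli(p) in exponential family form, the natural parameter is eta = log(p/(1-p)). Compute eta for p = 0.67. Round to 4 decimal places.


Natural parameter for Bernoulli: eta = log(p/(1-p)).
p = 0.67, 1-p = 0.33.
p/(1-p) = 2.030303.
eta = log(2.030303) = 0.7082

0.7082


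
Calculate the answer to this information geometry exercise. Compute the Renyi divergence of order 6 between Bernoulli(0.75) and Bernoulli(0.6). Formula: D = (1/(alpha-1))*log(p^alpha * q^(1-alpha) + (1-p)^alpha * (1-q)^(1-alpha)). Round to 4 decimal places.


Renyi divergence of order alpha between Bernoulli distributions:
D = (1/(alpha-1))*log(p^alpha * q^(1-alpha) + (1-p)^alpha * (1-q)^(1-alpha)).
alpha = 6, p = 0.75, q = 0.6.
p^alpha * q^(1-alpha) = 0.75^6 * 0.6^-5 = 2.288818.
(1-p)^alpha * (1-q)^(1-alpha) = 0.25^6 * 0.4^-5 = 0.023842.
sum = 2.288818 + 0.023842 = 2.31266.
D = (1/5)*log(2.31266) = 0.1677

0.1677


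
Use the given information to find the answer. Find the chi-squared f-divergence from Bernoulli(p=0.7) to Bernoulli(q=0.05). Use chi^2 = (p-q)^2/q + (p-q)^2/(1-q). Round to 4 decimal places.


Chi-squared divergence between Bernoulli distributions:
chi^2 = (p-q)^2/q + (p-q)^2/(1-q).
p = 0.7, q = 0.05, p-q = 0.65.
(p-q)^2 = 0.4225.
term1 = 0.4225/0.05 = 8.45.
term2 = 0.4225/0.95 = 0.444737.
chi^2 = 8.45 + 0.444737 = 8.8947

8.8947


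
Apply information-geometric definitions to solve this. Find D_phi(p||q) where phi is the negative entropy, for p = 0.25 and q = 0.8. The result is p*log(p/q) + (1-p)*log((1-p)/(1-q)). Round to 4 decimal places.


Bregman divergence with negative entropy generator:
D = p*log(p/q) + (1-p)*log((1-p)/(1-q)).
p = 0.25, q = 0.8.
p*log(p/q) = 0.25*log(0.25/0.8) = -0.290788.
(1-p)*log((1-p)/(1-q)) = 0.75*log(0.75/0.2) = 0.991317.
D = -0.290788 + 0.991317 = 0.7005

0.7005


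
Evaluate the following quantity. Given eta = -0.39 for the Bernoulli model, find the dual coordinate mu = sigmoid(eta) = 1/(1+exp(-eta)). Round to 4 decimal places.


Dual coordinate (expectation parameter) for Bernoulli:
mu = 1/(1+exp(-eta)).
eta = -0.39.
exp(-eta) = exp(0.39) = 1.476981.
mu = 1/(1+1.476981) = 0.4037

0.4037


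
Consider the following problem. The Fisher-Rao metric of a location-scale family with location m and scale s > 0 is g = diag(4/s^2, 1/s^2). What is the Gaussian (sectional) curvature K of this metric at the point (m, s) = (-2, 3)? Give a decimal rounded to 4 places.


The metric has the form g = (A dm^2 + B ds^2)/s^2 with A = 4, B = 1.
Substitute u = sqrt(A/B)*m: g = B*(du^2 + ds^2)/s^2, i.e. B times the
Poincare upper half-plane metric, which has constant Gaussian curvature -1.
Scaling a 2D metric by a constant c divides the Gaussian curvature by c,
so K = -1/B = -1/(1) = -1.0000 everywhere (the point (m, s) = (-2, 3) is irrelevant:
the curvature is constant).
The requested Gaussian curvature is K = -1.0000.

-1.0000


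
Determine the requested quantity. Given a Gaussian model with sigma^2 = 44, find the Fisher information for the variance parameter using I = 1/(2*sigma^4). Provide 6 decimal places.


Fisher information for variance: I(sigma^2) = 1/(2*sigma^4).
sigma^2 = 44, so sigma^4 = 1936.
I = 1/(2*1936) = 1/3872 = 0.000258

0.000258


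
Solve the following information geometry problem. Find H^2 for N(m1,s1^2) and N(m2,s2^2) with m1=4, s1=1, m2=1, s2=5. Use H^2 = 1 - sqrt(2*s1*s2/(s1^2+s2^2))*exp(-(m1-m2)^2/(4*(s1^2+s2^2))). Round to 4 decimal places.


Squared Hellinger distance for Gaussians:
H^2 = 1 - sqrt(2*s1*s2/(s1^2+s2^2)) * exp(-(m1-m2)^2/(4*(s1^2+s2^2))).
s1^2 = 1, s2^2 = 25, s1^2+s2^2 = 26.
sqrt(2*1*5/(26)) = 0.620174.
(m1-m2)^2 = (3)^2 = 9.
exp(-9/(4*26)) = exp(-0.086538) = 0.9171.
H^2 = 1 - 0.620174*0.9171 = 0.4312

0.4312


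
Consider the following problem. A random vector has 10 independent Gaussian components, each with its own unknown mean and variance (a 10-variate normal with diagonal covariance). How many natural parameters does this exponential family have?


Exponential family dimension calculation:
Each univariate normal has two natural parameters (mu/sigma^2 and -1/(2 sigma^2)).
With 10 independent components, dim = 2 * 10 = 20.

20


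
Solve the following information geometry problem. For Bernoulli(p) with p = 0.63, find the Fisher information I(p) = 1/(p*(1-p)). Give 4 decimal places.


For Bernoulli(p), Fisher information is I(p) = 1/(p*(1-p)).
p = 0.63, 1-p = 0.37.
p*(1-p) = 0.2331.
I(p) = 1/0.2331 = 4.2900

4.2900


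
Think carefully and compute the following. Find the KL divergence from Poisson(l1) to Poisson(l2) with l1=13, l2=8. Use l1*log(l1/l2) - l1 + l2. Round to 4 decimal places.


KL divergence for Poisson:
KL = l1*log(l1/l2) - l1 + l2.
l1 = 13, l2 = 8.
log(13/8) = 0.485508.
l1*log(l1/l2) = 13 * 0.485508 = 6.311602.
KL = 6.311602 - 13 + 8 = 1.3116

1.3116


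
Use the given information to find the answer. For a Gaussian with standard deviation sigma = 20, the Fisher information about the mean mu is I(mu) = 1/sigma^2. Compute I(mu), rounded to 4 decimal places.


The Fisher information for the mean of a normal distribution is I(mu) = 1/sigma^2.
sigma = 20, so sigma^2 = 400.
I(mu) = 1/400 = 0.0025

0.0025


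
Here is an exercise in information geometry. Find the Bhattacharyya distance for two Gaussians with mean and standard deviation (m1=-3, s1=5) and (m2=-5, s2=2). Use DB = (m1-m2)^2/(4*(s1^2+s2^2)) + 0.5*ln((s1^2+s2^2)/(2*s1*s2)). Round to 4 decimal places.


Bhattacharyya distance between two Gaussians:
DB = (m1-m2)^2/(4*(s1^2+s2^2)) + (1/2)*ln((s1^2+s2^2)/(2*s1*s2)).
(m1-m2)^2 = (2)^2 = 4.
s1^2+s2^2 = 25 + 4 = 29.
term1 = 4/116 = 0.034483.
term2 = 0.5*ln(29/20.0) = 0.185782.
DB = 0.034483 + 0.185782 = 0.2203

0.2203


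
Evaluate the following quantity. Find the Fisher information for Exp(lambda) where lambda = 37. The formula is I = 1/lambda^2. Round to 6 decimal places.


Fisher information for exponential: I(lambda) = 1/lambda^2.
lambda = 37, lambda^2 = 1369.
I = 1/1369 = 0.000730

0.000730


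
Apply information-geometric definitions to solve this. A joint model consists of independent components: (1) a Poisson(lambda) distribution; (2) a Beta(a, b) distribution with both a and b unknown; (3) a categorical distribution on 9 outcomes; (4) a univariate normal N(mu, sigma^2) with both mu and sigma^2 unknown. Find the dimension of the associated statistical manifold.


The dimension of a statistical manifold equals the number of free
(independent) real parameters of the model. For a product of independent
blocks the parameter counts add.
- Poisson (lambda): 1.
- Beta (a, b): 2.
- categorical on 9 outcomes (probabilities sum to 1): 9-1 = 8.
- normal (mu, sigma^2): 2.
Total = 1 + 2 + 8 + 2 = 13.
Dimension = 13

13


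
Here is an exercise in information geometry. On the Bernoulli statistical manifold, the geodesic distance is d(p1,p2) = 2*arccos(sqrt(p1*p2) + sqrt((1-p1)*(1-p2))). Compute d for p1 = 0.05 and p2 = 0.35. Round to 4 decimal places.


Geodesic distance on Bernoulli manifold:
d(p1,p2) = 2*arccos(sqrt(p1*p2) + sqrt((1-p1)*(1-p2))).
sqrt(p1*p2) = sqrt(0.05*0.35) = 0.132288.
sqrt((1-p1)*(1-p2)) = sqrt(0.95*0.65) = 0.785812.
arg = 0.132288 + 0.785812 = 0.918099.
d = 2*arccos(0.918099) = 0.8151

0.8151


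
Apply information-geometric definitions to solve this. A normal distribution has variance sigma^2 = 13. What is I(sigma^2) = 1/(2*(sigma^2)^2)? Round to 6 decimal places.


Fisher information for variance: I(sigma^2) = 1/(2*sigma^4).
sigma^2 = 13, so sigma^4 = 169.
I = 1/(2*169) = 1/338 = 0.002959

0.002959


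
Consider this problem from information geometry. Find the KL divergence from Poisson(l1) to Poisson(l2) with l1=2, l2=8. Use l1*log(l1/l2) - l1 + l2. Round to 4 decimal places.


KL divergence for Poisson:
KL = l1*log(l1/l2) - l1 + l2.
l1 = 2, l2 = 8.
log(2/8) = -1.386294.
l1*log(l1/l2) = 2 * -1.386294 = -2.772589.
KL = -2.772589 - 2 + 8 = 3.2274

3.2274


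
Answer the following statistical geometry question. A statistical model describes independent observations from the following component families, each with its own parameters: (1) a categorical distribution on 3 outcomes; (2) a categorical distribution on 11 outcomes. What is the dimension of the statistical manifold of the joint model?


The dimension of a statistical manifold equals the number of free
(independent) real parameters of the model. For a product of independent
blocks the parameter counts add.
- categorical on 3 outcomes (probabilities sum to 1): 3-1 = 2.
- categorical on 11 outcomes (probabilities sum to 1): 11-1 = 10.
Total = 2 + 10 = 12.
Dimension = 12

12


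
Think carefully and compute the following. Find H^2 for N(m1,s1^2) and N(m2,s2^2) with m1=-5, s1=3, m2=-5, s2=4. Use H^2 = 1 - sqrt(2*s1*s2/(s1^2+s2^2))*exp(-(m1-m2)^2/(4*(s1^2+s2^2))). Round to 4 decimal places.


Squared Hellinger distance for Gaussians:
H^2 = 1 - sqrt(2*s1*s2/(s1^2+s2^2)) * exp(-(m1-m2)^2/(4*(s1^2+s2^2))).
s1^2 = 9, s2^2 = 16, s1^2+s2^2 = 25.
sqrt(2*3*4/(25)) = 0.979796.
(m1-m2)^2 = (0)^2 = 0.
exp(-0/(4*25)) = exp(0.0) = 1.0.
H^2 = 1 - 0.979796*1.0 = 0.0202

0.0202


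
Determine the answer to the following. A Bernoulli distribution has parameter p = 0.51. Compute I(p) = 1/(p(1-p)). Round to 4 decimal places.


For Bernoulli(p), Fisher information is I(p) = 1/(p*(1-p)).
p = 0.51, 1-p = 0.49.
p*(1-p) = 0.2499.
I(p) = 1/0.2499 = 4.0016

4.0016


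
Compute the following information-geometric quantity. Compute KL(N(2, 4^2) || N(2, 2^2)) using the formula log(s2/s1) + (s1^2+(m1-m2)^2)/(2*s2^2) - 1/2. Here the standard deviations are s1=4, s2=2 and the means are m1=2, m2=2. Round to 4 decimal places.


KL divergence between normal distributions:
KL = log(s2/s1) + (s1^2 + (m1-m2)^2)/(2*s2^2) - 1/2.
log(2/4) = -0.693147.
(4^2 + (2-2)^2)/(2*2^2) = (16 + 0)/8 = 2.0.
KL = -0.693147 + 2.0 - 0.5 = 0.8069

0.8069


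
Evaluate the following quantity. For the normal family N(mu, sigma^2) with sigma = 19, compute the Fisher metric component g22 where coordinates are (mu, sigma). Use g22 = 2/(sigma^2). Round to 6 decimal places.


For the 2-parameter normal family, the Fisher metric has:
  g11 = 1/sigma^2, g22 = 2/sigma^2.
sigma = 19, sigma^2 = 361.
g22 = 0.005540

0.005540


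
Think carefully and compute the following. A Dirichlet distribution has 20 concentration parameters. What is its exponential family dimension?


Exponential family dimension calculation:
Dirichlet with 20 components has 20 natural parameters.

20


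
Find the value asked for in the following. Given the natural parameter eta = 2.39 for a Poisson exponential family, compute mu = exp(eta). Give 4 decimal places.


Expectation parameter for Poisson exponential family:
mu = exp(eta).
eta = 2.39.
mu = exp(2.39) = 10.9135

10.9135


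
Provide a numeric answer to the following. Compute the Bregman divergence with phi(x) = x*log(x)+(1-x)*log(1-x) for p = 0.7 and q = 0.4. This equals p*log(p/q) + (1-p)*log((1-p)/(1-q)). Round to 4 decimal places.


Bregman divergence with negative entropy generator:
D = p*log(p/q) + (1-p)*log((1-p)/(1-q)).
p = 0.7, q = 0.4.
p*log(p/q) = 0.7*log(0.7/0.4) = 0.391731.
(1-p)*log((1-p)/(1-q)) = 0.3*log(0.3/0.6) = -0.207944.
D = 0.391731 + -0.207944 = 0.1838

0.1838


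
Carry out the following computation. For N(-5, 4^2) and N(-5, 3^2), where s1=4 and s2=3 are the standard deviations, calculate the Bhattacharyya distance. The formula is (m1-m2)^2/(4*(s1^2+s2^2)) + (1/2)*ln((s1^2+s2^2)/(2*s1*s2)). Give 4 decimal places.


Bhattacharyya distance between two Gaussians:
DB = (m1-m2)^2/(4*(s1^2+s2^2)) + (1/2)*ln((s1^2+s2^2)/(2*s1*s2)).
(m1-m2)^2 = (0)^2 = 0.
s1^2+s2^2 = 16 + 9 = 25.
term1 = 0/100 = 0.0.
term2 = 0.5*ln(25/24.0) = 0.020411.
DB = 0.0 + 0.020411 = 0.0204

0.0204


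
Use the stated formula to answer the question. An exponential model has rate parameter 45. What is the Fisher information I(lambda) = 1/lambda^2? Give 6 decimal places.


Fisher information for exponential: I(lambda) = 1/lambda^2.
lambda = 45, lambda^2 = 2025.
I = 1/2025 = 0.000494

0.000494


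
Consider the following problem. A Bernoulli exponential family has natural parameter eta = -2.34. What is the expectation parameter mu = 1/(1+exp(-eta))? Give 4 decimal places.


Dual coordinate (expectation parameter) for Bernoulli:
mu = 1/(1+exp(-eta)).
eta = -2.34.
exp(-eta) = exp(2.34) = 10.381237.
mu = 1/(1+10.381237) = 0.0879

0.0879


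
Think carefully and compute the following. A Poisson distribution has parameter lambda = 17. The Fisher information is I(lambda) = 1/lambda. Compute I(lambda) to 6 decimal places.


Fisher information for Poisson: I(lambda) = 1/lambda.
lambda = 17.
I(lambda) = 1/17 = 0.058824

0.058824


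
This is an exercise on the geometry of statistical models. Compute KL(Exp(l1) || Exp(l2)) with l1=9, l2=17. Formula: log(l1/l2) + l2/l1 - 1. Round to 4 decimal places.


KL divergence for exponential family:
KL = log(l1/l2) + l2/l1 - 1.
log(9/17) = -0.635989.
17/9 = 1.888889.
KL = -0.635989 + 1.888889 - 1 = 0.2529

0.2529


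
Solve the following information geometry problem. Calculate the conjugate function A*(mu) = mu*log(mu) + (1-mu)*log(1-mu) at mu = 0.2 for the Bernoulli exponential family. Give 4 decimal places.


Legendre transform for Bernoulli:
A*(mu) = mu*log(mu) + (1-mu)*log(1-mu).
mu = 0.2, 1-mu = 0.8.
mu*log(mu) = 0.2*log(0.2) = -0.321888.
(1-mu)*log(1-mu) = 0.8*log(0.8) = -0.178515.
A* = -0.321888 + -0.178515 = -0.5004

-0.5004


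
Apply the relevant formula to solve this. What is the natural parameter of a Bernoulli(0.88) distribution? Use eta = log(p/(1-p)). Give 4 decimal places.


Natural parameter for Bernoulli: eta = log(p/(1-p)).
p = 0.88, 1-p = 0.12.
p/(1-p) = 7.333333.
eta = log(7.333333) = 1.9924

1.9924


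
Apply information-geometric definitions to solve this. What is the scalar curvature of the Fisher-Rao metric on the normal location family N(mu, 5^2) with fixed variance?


This family has a single free parameter, so its statistical manifold
is 1-dimensional. The Riemann curvature tensor of any 1-dimensional
Riemannian manifold vanishes identically, so R = 0.

0


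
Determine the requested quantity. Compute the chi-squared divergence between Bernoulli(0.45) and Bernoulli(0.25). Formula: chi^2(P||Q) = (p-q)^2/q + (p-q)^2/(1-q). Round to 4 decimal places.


Chi-squared divergence between Bernoulli distributions:
chi^2 = (p-q)^2/q + (p-q)^2/(1-q).
p = 0.45, q = 0.25, p-q = 0.2.
(p-q)^2 = 0.04.
term1 = 0.04/0.25 = 0.16.
term2 = 0.04/0.75 = 0.053333.
chi^2 = 0.16 + 0.053333 = 0.2133

0.2133


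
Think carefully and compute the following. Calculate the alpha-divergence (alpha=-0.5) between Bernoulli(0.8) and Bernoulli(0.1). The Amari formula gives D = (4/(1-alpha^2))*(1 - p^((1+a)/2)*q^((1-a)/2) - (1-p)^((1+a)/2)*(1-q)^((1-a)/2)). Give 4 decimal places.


Amari alpha-divergence:
D = (4/(1-alpha^2))*(1 - p^((1+a)/2)*q^((1-a)/2) - (1-p)^((1+a)/2)*(1-q)^((1-a)/2)).
alpha = -0.5, p = 0.8, q = 0.1.
e1 = (1+alpha)/2 = 0.25, e2 = (1-alpha)/2 = 0.75.
t1 = p^e1 * q^e2 = 0.8^0.25 * 0.1^0.75 = 0.168179.
t2 = (1-p)^e1 * (1-q)^e2 = 0.2^0.25 * 0.9^0.75 = 0.61793.
4/(1-alpha^2) = 5.333333.
D = 5.333333*(1 - 0.168179 - 0.61793) = 1.1407

1.1407


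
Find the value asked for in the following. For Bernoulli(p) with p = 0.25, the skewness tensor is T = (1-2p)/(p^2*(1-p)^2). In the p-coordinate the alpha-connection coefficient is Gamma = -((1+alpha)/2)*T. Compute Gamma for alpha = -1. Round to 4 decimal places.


Skewness (Amari-Chentsov) tensor: T = (1-2p)/(p^2*(1-p)^2).
p = 0.25, 1-2p = 0.5, p^2 = 0.0625, (1-p)^2 = 0.5625.
T = 0.5/(0.0625 * 0.5625) = 14.222222.
In the p-coordinate, Gamma^(alpha) = Gamma^(0) - (alpha/2)*T with Gamma^(0) = (1/2)*g'(p) = -T/2,
so Gamma^(alpha) = -((1+alpha)/2)*T.
alpha = -1, -(1+alpha)/2 = 0.0.
Gamma = 0.0 * 14.222222 = 0.0000

0.0000


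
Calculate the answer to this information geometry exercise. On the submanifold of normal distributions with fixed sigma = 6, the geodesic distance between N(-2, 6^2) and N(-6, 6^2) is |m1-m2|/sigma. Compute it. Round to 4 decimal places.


On the fixed-variance normal subfamily, geodesic distance = |m1-m2|/sigma.
|-2 - -6| = 4.
sigma = 6.
d = 4/6 = 0.6667

0.6667


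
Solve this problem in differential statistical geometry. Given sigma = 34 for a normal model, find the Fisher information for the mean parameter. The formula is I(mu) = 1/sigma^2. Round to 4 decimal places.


The Fisher information for the mean of a normal distribution is I(mu) = 1/sigma^2.
sigma = 34, so sigma^2 = 1156.
I(mu) = 1/1156 = 0.0009

0.0009


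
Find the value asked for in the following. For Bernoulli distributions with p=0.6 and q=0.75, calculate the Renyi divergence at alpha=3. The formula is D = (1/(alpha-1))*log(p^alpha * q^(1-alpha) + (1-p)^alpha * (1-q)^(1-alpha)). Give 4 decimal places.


Renyi divergence of order alpha between Bernoulli distributions:
D = (1/(alpha-1))*log(p^alpha * q^(1-alpha) + (1-p)^alpha * (1-q)^(1-alpha)).
alpha = 3, p = 0.6, q = 0.75.
p^alpha * q^(1-alpha) = 0.6^3 * 0.75^-2 = 0.384.
(1-p)^alpha * (1-q)^(1-alpha) = 0.4^3 * 0.25^-2 = 1.024.
sum = 0.384 + 1.024 = 1.408.
D = (1/2)*log(1.408) = 0.1711

0.1711


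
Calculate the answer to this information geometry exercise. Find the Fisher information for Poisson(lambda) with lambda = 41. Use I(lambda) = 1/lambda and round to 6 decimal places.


Fisher information for Poisson: I(lambda) = 1/lambda.
lambda = 41.
I(lambda) = 1/41 = 0.024390

0.024390


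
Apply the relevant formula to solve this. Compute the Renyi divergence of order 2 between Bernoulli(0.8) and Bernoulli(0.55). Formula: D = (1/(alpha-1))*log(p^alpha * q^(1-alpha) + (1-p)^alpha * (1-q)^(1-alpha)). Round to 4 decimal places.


Renyi divergence of order alpha between Bernoulli distributions:
D = (1/(alpha-1))*log(p^alpha * q^(1-alpha) + (1-p)^alpha * (1-q)^(1-alpha)).
alpha = 2, p = 0.8, q = 0.55.
p^alpha * q^(1-alpha) = 0.8^2 * 0.55^-1 = 1.163636.
(1-p)^alpha * (1-q)^(1-alpha) = 0.2^2 * 0.45^-1 = 0.088889.
sum = 1.163636 + 0.088889 = 1.252525.
D = (1/1)*log(1.252525) = 0.2252

0.2252


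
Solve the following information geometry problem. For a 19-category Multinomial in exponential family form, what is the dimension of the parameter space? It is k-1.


Exponential family dimension calculation:
For Multinomial with k=19 categories, dim = k-1 = 18.

18


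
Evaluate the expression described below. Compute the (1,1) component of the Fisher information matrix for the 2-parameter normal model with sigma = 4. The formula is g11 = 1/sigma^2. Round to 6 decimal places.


For the 2-parameter normal family, the Fisher metric has:
  g11 = 1/sigma^2, g22 = 2/sigma^2.
sigma = 4, sigma^2 = 16.
g11 = 0.062500

0.062500


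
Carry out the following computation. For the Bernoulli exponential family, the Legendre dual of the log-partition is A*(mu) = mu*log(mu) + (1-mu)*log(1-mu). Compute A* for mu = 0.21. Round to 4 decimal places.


Legendre transform for Bernoulli:
A*(mu) = mu*log(mu) + (1-mu)*log(1-mu).
mu = 0.21, 1-mu = 0.79.
mu*log(mu) = 0.21*log(0.21) = -0.327736.
(1-mu)*log(1-mu) = 0.79*log(0.79) = -0.186221.
A* = -0.327736 + -0.186221 = -0.5140

-0.5140


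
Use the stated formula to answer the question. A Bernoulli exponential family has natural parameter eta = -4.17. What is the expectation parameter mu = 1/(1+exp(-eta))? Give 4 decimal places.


Dual coordinate (expectation parameter) for Bernoulli:
mu = 1/(1+exp(-eta)).
eta = -4.17.
exp(-eta) = exp(4.17) = 64.715452.
mu = 1/(1+64.715452) = 0.0152

0.0152


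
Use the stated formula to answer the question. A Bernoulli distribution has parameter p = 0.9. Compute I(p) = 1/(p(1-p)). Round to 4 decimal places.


For Bernoulli(p), Fisher information is I(p) = 1/(p*(1-p)).
p = 0.9, 1-p = 0.1.
p*(1-p) = 0.09.
I(p) = 1/0.09 = 11.1111

11.1111


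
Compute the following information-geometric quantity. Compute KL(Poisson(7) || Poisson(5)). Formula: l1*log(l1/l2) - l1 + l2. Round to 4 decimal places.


KL divergence for Poisson:
KL = l1*log(l1/l2) - l1 + l2.
l1 = 7, l2 = 5.
log(7/5) = 0.336472.
l1*log(l1/l2) = 7 * 0.336472 = 2.355306.
KL = 2.355306 - 7 + 5 = 0.3553

0.3553


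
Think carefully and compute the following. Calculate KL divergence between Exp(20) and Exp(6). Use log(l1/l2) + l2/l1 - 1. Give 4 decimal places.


KL divergence for exponential family:
KL = log(l1/l2) + l2/l1 - 1.
log(20/6) = 1.203973.
6/20 = 0.3.
KL = 1.203973 + 0.3 - 1 = 0.5040

0.5040


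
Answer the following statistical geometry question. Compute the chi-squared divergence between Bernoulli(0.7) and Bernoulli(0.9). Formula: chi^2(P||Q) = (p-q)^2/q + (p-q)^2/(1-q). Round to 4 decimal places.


Chi-squared divergence between Bernoulli distributions:
chi^2 = (p-q)^2/q + (p-q)^2/(1-q).
p = 0.7, q = 0.9, p-q = -0.2.
(p-q)^2 = 0.04.
term1 = 0.04/0.9 = 0.044444.
term2 = 0.04/0.1 = 0.4.
chi^2 = 0.044444 + 0.4 = 0.4444

0.4444


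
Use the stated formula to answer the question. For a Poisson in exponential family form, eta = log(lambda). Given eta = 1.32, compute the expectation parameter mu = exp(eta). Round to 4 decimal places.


Expectation parameter for Poisson exponential family:
mu = exp(eta).
eta = 1.32.
mu = exp(1.32) = 3.7434

3.7434


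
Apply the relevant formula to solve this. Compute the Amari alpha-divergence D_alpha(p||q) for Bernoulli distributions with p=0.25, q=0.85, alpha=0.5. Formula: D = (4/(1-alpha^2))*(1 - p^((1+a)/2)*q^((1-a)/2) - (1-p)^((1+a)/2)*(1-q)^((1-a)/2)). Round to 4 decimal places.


Amari alpha-divergence:
D = (4/(1-alpha^2))*(1 - p^((1+a)/2)*q^((1-a)/2) - (1-p)^((1+a)/2)*(1-q)^((1-a)/2)).
alpha = 0.5, p = 0.25, q = 0.85.
e1 = (1+alpha)/2 = 0.75, e2 = (1-alpha)/2 = 0.25.
t1 = p^e1 * q^e2 = 0.25^0.75 * 0.85^0.25 = 0.339477.
t2 = (1-p)^e1 * (1-q)^e2 = 0.75^0.75 * 0.15^0.25 = 0.501555.
4/(1-alpha^2) = 5.333333.
D = 5.333333*(1 - 0.339477 - 0.501555) = 0.8478

0.8478


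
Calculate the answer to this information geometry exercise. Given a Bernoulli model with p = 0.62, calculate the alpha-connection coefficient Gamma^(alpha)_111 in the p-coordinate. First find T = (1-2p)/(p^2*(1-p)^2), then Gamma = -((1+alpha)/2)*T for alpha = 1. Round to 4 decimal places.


Skewness (Amari-Chentsov) tensor: T = (1-2p)/(p^2*(1-p)^2).
p = 0.62, 1-2p = -0.24, p^2 = 0.3844, (1-p)^2 = 0.1444.
T = -0.24/(0.3844 * 0.1444) = -4.323751.
In the p-coordinate, Gamma^(alpha) = Gamma^(0) - (alpha/2)*T with Gamma^(0) = (1/2)*g'(p) = -T/2,
so Gamma^(alpha) = -((1+alpha)/2)*T.
alpha = 1, -(1+alpha)/2 = -1.0.
Gamma = -1.0 * -4.323751 = 4.3238

4.3238


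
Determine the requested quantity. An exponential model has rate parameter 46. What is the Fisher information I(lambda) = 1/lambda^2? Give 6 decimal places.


Fisher information for exponential: I(lambda) = 1/lambda^2.
lambda = 46, lambda^2 = 2116.
I = 1/2116 = 0.000473

0.000473


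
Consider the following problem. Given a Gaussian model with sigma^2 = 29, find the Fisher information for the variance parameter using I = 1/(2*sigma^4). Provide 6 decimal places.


Fisher information for variance: I(sigma^2) = 1/(2*sigma^4).
sigma^2 = 29, so sigma^4 = 841.
I = 1/(2*841) = 1/1682 = 0.000595

0.000595


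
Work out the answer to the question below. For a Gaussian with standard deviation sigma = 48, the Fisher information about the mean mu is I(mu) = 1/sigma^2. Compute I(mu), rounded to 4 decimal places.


The Fisher information for the mean of a normal distribution is I(mu) = 1/sigma^2.
sigma = 48, so sigma^2 = 2304.
I(mu) = 1/2304 = 0.0004

0.0004


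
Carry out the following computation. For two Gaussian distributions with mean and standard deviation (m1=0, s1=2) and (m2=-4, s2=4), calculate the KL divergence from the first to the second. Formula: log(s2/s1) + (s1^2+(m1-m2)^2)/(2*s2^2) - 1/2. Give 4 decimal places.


KL divergence between normal distributions:
KL = log(s2/s1) + (s1^2 + (m1-m2)^2)/(2*s2^2) - 1/2.
log(4/2) = 0.693147.
(2^2 + (0--4)^2)/(2*4^2) = (4 + 16)/32 = 0.625.
KL = 0.693147 + 0.625 - 0.5 = 0.8181

0.8181


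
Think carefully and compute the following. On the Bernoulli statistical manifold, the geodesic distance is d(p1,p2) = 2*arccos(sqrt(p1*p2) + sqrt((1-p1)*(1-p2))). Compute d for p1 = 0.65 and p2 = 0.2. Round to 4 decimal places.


Geodesic distance on Bernoulli manifold:
d(p1,p2) = 2*arccos(sqrt(p1*p2) + sqrt((1-p1)*(1-p2))).
sqrt(p1*p2) = sqrt(0.65*0.2) = 0.360555.
sqrt((1-p1)*(1-p2)) = sqrt(0.35*0.8) = 0.52915.
arg = 0.360555 + 0.52915 = 0.889705.
d = 2*arccos(0.889705) = 0.9482

0.9482
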